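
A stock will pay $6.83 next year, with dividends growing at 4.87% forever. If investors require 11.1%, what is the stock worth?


Formula: P = D1 / (r - g)
Spread: r - g = 0.111 - 0.0487 = 0.0623
Substituting: P = $6.83 / 0.0623
P = $109.63

$109.63


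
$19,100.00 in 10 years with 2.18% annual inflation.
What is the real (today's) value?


Formula: Real value = nominal / (1 + inflation)^years
Price level: (1 + 0.0218)^10 = 1.240678
Real value = $19,100.00 / 1.240678 = $15,394.81

$15,394.81


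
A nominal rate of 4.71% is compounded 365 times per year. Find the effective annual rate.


Formula: EAR = (1 + r/m)^m - 1
Period rate: r/m = 0.0471 / 365 = 0.000129
Compounding: (1 + 0.000129)^365 = 1.048224
EAR = 1.048224 - 1 = 0.048224

0.048224


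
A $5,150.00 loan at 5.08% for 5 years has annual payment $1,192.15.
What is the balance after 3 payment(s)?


Formula: Balance = PV*(1+r)^k - PMT*((1+r)^k - 1)/r
Growth: (1 + 0.0508)^3 = 1.160273
Accumulated factor: ((1+r)^k - 1)/r = 3.154981
Balance = $5,150.00 * 1.160273 - $1,192.15 * 3.154981
Balance = $2,214.20

$2,214.20


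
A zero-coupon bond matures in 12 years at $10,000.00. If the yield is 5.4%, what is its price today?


Formula: Price = FV / (1 + r)^n
Substituting: Price = $10,000.00 / (1 + 0.054)^12
Discount factor: (1.054)^12 = 1.879695
Price = $10,000.00 / 1.879695 = $5,320.01

$5,320.01


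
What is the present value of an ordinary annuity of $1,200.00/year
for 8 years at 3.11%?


Formula: PV = PMT * (1 - (1+r)^(-n)) / r
Discount factor: (1 + 0.0311)^(-8) = 0.782697
Bracket: 1 - 0.782697 = 0.217303
PV = $1,200.00 * 0.217303 / 0.0311 = $8,384.68

$8,384.68


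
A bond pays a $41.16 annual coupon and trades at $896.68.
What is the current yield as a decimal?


Formula: Current yield = annual coupon / price
Substituting: CY = $41.16 / $896.68
CY = 0.045903

0.045903


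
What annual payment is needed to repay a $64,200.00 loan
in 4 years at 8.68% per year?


Formula: PMT = PV * r / (1 - (1+r)^(-n))
Denominator: 1 - (1 + 0.0868)^(-4) = 0.283194
Numerator: $64,200.00 * 0.0868 = 5572.56
PMT = 5572.56 / 0.283194 = $19,677.52

$19,677.52


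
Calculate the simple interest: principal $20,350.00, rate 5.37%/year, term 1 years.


Formula: I = P * r * t
Substituting: I = $20,350.00 * 0.0537 * 1
Step: I = $20,350.00 * 0.0537
I = $1,092.80

$1,092.80


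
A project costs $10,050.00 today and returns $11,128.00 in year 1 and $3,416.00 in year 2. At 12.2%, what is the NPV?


Formula: NPV = C0 + C1/(1+r) + C2/(1+r)^2
Discount C1: $11,128.00 / (1 + 0.122) = $9,918.00
Discount C2: $3,416.00 / (1 + 0.122)^2 = $2,713.51
NPV = -$10,050.00 + $9,918.00 + $2,713.51 = $2,581.52

$2,581.52


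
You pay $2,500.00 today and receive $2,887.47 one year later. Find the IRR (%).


Formula: IRR = C1/C0 - 1
Substituting: IRR = $2,887.47 / $2,500.00 - 1
Ratio: 1.154988 - 1 = 0.154988
IRR = 15.4988%

15.4988%


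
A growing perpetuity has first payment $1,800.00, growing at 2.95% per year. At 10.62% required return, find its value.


Formula: PV = C / (r - g)
Spread: r - g = 0.1062 - 0.0295 = 0.0767
Substituting: PV = $1,800.00 / 0.0767
PV = $23,468.06

$23,468.06


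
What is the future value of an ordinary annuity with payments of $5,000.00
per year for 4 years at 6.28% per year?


Formula: FV = PMT * ((1+r)^n - 1) / r
Growth factor: (1 + 0.0628)^4 = 1.275869
Numerator: 1.275869 - 1 = 0.275869
FV = $5,000.00 * 0.275869 / 0.0628 = $21,964.12

$21,964.12


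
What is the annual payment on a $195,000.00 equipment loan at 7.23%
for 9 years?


Formula: PMT = PV * r / (1 - (1+r)^(-n))
Denominator: 1 - (1 + 0.0723)^(-9) = 0.466477
Numerator: $195,000.00 * 0.0723 = 14098.5
PMT = 14098.5 / 0.466477 = $30,223.36

$30,223.36


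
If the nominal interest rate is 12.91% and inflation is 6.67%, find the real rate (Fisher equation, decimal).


Formula: (1 + r_real) = (1 + r_nom) / (1 + inflation)
Substituting: (1 + r_real) = 1.1291 / 1.0667
(1 + r_real) = 1.058498
r_real = 1.058498 - 1 = 0.058498

0.058498


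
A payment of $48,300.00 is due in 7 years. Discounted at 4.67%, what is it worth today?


Formula: PV = FV / (1 + r)^n
Substituting: PV = $48,300.00 / (1 + 0.0467)^7
Discount factor: (1.0467)^7 = 1.376435
PV = $48,300.00 / 1.376435 = $35,090.66

$35,090.66


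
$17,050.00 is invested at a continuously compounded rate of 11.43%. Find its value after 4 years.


Formula: FV = P * e^(r*t)
Exponent: r*t = 0.1143 * 4 = 0.4572
e^(0.4572) = 1.579645
FV = $17,050.00 * 1.579645 = $26,932.94

$26,932.94


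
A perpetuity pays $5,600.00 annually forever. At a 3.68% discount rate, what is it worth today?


Formula: PV = C / r
Substituting: PV = $5,600.00 / 0.0368
PV = $152,173.91

$152,173.91


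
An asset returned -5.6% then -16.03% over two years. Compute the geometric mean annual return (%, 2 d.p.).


Formula: Geometric mean = ((1+r1)*(1+r2))^(1/2) - 1
Product: (1 + -0.056) * (1 + -0.1603) = 0.944 * 0.8397 = 0.792677
Square root: 0.792677^0.5 = 0.890324
Geometric mean = 0.890324 - 1 = -0.109676
As percentage: -10.97%

-10.97%


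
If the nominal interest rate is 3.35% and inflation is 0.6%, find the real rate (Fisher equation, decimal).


Formula: (1 + r_real) = (1 + r_nom) / (1 + inflation)
Substituting: (1 + r_real) = 1.0335 / 1.006
(1 + r_real) = 1.027336
r_real = 1.027336 - 1 = 0.027336

0.027336


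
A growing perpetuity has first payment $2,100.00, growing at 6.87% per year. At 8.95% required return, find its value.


Formula: PV = C / (r - g)
Spread: r - g = 0.0895 - 0.0687 = 0.0208
Substituting: PV = $2,100.00 / 0.0208
PV = $100,961.54

$100,961.54


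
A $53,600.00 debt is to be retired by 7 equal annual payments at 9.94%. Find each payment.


Formula: PMT = PV * r / (1 - (1+r)^(-n))
Denominator: 1 - (1 + 0.0994)^(-7) = 0.484878
Numerator: $53,600.00 * 0.0994 = 5327.84
PMT = 5327.84 / 0.484878 = $10,988.00

$10,988.00


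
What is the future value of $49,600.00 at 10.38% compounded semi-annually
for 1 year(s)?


Formula: FV = P * (1 + r/m)^(m*t)
Period rate: r/m = 0.1038 / 2 = 0.0519
Total periods: m*t = 2 * 1 = 2
Growth factor: (1 + 0.0519)^2 = 1.106494
FV = $49,600.00 * 1.106494 = $54,882.08

$54,882.08


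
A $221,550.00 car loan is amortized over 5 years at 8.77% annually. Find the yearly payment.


Formula: PMT = PV * r / (1 - (1+r)^(-n))
Denominator: 1 - (1 + 0.0877)^(-5) = 0.343168
Numerator: $221,550.00 * 0.0877 = 19429.935
PMT = 19429.935 / 0.343168 = $56,619.32

$56,619.32


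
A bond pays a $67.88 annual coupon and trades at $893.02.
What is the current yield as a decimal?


Formula: Current yield = annual coupon / price
Substituting: CY = $67.88 / $893.02
CY = 0.076012

0.076012


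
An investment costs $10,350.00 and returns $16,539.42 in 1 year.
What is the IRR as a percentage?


Formula: IRR = C1/C0 - 1
Substituting: IRR = $16,539.42 / $10,350.00 - 1
Ratio: 1.598012 - 1 = 0.598012
IRR = 59.8012%

59.8012%


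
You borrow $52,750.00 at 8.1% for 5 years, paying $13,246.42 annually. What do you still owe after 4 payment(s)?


Formula: Balance = PV*(1+r)^k - PMT*((1+r)^k - 1)/r
Growth: (1 + 0.081)^4 = 1.365535
Accumulated factor: ((1+r)^k - 1)/r = 4.512775
Balance = $52,750.00 * 1.365535 - $13,246.42 * 4.512775
Balance = $12,253.84

$12,253.84


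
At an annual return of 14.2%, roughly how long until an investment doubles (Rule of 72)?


Formula: Years ≈ 72 / r
Substituting: Years ≈ 72 / 14.2
Years ≈ 5.1

5.1 years


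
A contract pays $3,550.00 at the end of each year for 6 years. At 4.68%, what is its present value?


Formula: PV = PMT * (1 - (1+r)^(-n)) / r
Discount factor: (1 + 0.0468)^(-6) = 0.760007
Bracket: 1 - 0.760007 = 0.239993
PV = $3,550.00 * 0.239993 / 0.0468 = $18,204.58

$18,204.58


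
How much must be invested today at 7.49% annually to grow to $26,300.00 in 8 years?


Formula: PV = FV / (1 + r)^n
Substituting: PV = $26,300.00 / (1 + 0.0749)^8
Discount factor: (1.0749)^8 = 1.782151
PV = $26,300.00 / 1.782151 = $14,757.45

$14,757.45


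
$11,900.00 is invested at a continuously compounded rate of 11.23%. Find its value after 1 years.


Formula: FV = P * e^(r*t)
Exponent: r*t = 0.1123 * 1 = 0.1123
e^(0.1123) = 1.118848
FV = $11,900.00 * 1.118848 = $13,314.30

$13,314.30


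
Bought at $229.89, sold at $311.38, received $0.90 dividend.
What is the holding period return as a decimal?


Formula: HPR = (P1 - P0 + D) / P0
Gain: $311.38 - $229.89 + $0.90 = $82.39
HPR = $82.39 / $229.89 = 0.3584

0.3584


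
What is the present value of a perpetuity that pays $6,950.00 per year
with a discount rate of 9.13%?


Formula: PV = C / r
Substituting: PV = $6,950.00 / 0.0913
PV = $76,122.67

$76,122.67


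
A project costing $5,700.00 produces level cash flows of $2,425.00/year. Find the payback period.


Formula: Payback = investment / annual cash flow
Substituting: Payback = $5,700.00 / $2,425.00
Payback = 2.3505 years

2.3505 years


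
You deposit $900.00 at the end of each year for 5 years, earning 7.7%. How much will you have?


Formula: FV = PMT * ((1+r)^n - 1) / r
Growth factor: (1 + 0.077)^5 = 1.449034
Numerator: 1.449034 - 1 = 0.449034
FV = $900.00 * 0.449034 / 0.077 = $5,248.45

$5,248.45


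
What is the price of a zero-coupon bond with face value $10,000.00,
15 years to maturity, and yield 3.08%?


Formula: Price = FV / (1 + r)^n
Substituting: Price = $10,000.00 / (1 + 0.0308)^15
Discount factor: (1.0308)^15 = 1.576218
Price = $10,000.00 / 1.576218 = $6,344.30

$6,344.30


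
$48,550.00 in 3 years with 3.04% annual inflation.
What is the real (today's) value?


Formula: Real value = nominal / (1 + inflation)^years
Price level: (1 + 0.0304)^3 = 1.094001
Real value = $48,550.00 / 1.094001 = $44,378.40

$44,378.40


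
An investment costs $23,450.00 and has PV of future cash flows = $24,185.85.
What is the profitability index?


Formula: PI = PV(cash flows) / initial investment
Substituting: PI = $24,185.85 / $23,450.00
PI = 1.0314

1.0314


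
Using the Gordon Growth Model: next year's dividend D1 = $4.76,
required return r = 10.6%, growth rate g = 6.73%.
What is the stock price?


Formula: P = D1 / (r - g)
Spread: r - g = 0.106 - 0.0673 = 0.0387
Substituting: P = $4.76 / 0.0387
P = $123.00

$123.00


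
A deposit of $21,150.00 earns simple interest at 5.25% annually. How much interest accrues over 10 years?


Formula: I = P * r * t
Substituting: I = $21,150.00 * 0.0525 * 10
Step: I = $21,150.00 * 0.525
I = $11,103.75

$11,103.75


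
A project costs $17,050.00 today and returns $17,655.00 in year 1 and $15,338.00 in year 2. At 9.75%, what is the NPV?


Formula: NPV = C0 + C1/(1+r) + C2/(1+r)^2
Discount C1: $17,655.00 / (1 + 0.0975) = $16,086.56
Discount C2: $15,338.00 / (1 + 0.0975)^2 = $12,733.85
NPV = -$17,050.00 + $16,086.56 + $12,733.85 = $11,770.41

$11,770.41


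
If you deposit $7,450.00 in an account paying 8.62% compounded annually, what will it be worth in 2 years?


Formula: FV = P * (1 + r)^n
Substituting: FV = $7,450.00 * (1 + 0.0862)^2
Growth factor: (1.0862)^2 = 1.17983
FV = $7,450.00 * 1.17983 = $8,789.74

$8,789.74


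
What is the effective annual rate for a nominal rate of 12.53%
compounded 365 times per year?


Formula: EAR = (1 + r/m)^m - 1
Period rate: r/m = 0.1253 / 365 = 0.000343
Compounding: (1 + 0.000343)^365 = 1.133464
EAR = 1.133464 - 1 = 0.133464

0.133464


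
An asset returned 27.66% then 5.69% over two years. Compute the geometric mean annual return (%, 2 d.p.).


Formula: Geometric mean = ((1+r1)*(1+r2))^(1/2) - 1
Product: (1 + 0.2766) * (1 + 0.0569) = 1.2766 * 1.0569 = 1.349239
Square root: 1.349239^0.5 = 1.161567
Geometric mean = 1.161567 - 1 = 0.161567
As percentage: 16.16%

16.16%


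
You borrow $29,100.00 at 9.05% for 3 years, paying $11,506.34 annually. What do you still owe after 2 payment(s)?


Formula: Balance = PV*(1+r)^k - PMT*((1+r)^k - 1)/r
Growth: (1 + 0.0905)^2 = 1.18919
Accumulated factor: ((1+r)^k - 1)/r = 2.0905
Balance = $29,100.00 * 1.18919 - $11,506.34 * 2.0905
Balance = $10,551.43

$10,551.43


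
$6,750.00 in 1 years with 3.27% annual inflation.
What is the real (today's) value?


Formula: Real value = nominal / (1 + inflation)^years
Price level: (1 + 0.0327)^1 = 1.0327
Real value = $6,750.00 / 1.0327 = $6,536.26

$6,536.26


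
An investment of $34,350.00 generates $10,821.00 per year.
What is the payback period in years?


Formula: Payback = investment / annual cash flow
Substituting: Payback = $34,350.00 / $10,821.00
Payback = 3.1744 years

3.1744 years


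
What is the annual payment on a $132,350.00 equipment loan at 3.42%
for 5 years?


Formula: PMT = PV * r / (1 - (1+r)^(-n))
Denominator: 1 - (1 + 0.0342)^(-5) = 0.154765
Numerator: $132,350.00 * 0.0342 = 4526.37
PMT = 4526.37 / 0.154765 = $29,246.68

$29,246.68


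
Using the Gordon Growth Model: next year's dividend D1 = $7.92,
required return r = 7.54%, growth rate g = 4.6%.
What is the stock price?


Formula: P = D1 / (r - g)
Spread: r - g = 0.0754 - 0.046 = 0.0294
Substituting: P = $7.92 / 0.0294
P = $269.39

$269.39


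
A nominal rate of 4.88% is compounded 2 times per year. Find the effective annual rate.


Formula: EAR = (1 + r/m)^m - 1
Period rate: r/m = 0.0488 / 2 = 0.0244
Compounding: (1 + 0.0244)^2 = 1.049395
EAR = 1.049395 - 1 = 0.049395

0.049395


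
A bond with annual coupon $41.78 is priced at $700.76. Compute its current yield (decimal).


Formula: Current yield = annual coupon / price
Substituting: CY = $41.78 / $700.76
CY = 0.059621

0.059621


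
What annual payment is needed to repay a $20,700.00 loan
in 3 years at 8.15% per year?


Formula: PMT = PV * r / (1 - (1+r)^(-n))
Denominator: 1 - (1 + 0.0815)^(-3) = 0.209466
Numerator: $20,700.00 * 0.0815 = 1687.05
PMT = 1687.05 / 0.209466 = $8,054.04

$8,054.04


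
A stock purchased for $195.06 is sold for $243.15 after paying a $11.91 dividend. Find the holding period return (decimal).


Formula: HPR = (P1 - P0 + D) / P0
Gain: $243.15 - $195.06 + $11.91 = $60.00
HPR = $60.00 / $195.06 = 0.3076

0.3076


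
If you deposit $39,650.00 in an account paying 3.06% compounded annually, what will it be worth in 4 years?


Formula: FV = P * (1 + r)^n
Substituting: FV = $39,650.00 * (1 + 0.0306)^4
Growth factor: (1.0306)^4 = 1.128134
FV = $39,650.00 * 1.128134 = $44,730.50

$44,730.50


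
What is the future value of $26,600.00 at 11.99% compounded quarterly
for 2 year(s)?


Formula: FV = P * (1 + r/m)^(m*t)
Period rate: r/m = 0.1199 / 4 = 0.029975
Total periods: m*t = 4 * 2 = 8
Growth factor: (1 + 0.029975)^8 = 1.266524
FV = $26,600.00 * 1.266524 = $33,689.54

$33,689.54


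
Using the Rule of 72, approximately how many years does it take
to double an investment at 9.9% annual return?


Formula: Years ≈ 72 / r
Substituting: Years ≈ 72 / 9.9
Years ≈ 7.3

7.3 years


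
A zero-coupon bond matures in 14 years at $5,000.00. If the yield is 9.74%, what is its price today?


Formula: Price = FV / (1 + r)^n
Substituting: Price = $5,000.00 / (1 + 0.0974)^14
Discount factor: (1.0974)^14 = 3.673748
Price = $5,000.00 / 3.673748 = $1,361.01

$1,361.01


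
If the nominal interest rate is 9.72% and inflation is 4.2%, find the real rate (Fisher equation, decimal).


Formula: (1 + r_real) = (1 + r_nom) / (1 + inflation)
Substituting: (1 + r_real) = 1.0972 / 1.042
(1 + r_real) = 1.052975
r_real = 1.052975 - 1 = 0.052975

0.052975


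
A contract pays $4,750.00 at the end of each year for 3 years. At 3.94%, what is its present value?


Formula: PV = PMT * (1 - (1+r)^(-n)) / r
Discount factor: (1 + 0.0394)^(-3) = 0.890537
Bracket: 1 - 0.890537 = 0.109463
PV = $4,750.00 * 0.109463 / 0.0394 = $13,196.71

$13,196.71


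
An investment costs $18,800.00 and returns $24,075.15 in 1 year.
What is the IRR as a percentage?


Formula: IRR = C1/C0 - 1
Substituting: IRR = $24,075.15 / $18,800.00 - 1
Ratio: 1.280593 - 1 = 0.280593
IRR = 28.0593%

28.0593%


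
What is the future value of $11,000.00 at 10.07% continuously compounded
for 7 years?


Formula: FV = P * e^(r*t)
Exponent: r*t = 0.1007 * 7 = 0.7049
e^(0.7049) = 2.023644
FV = $11,000.00 * 2.023644 = $22,260.09

$22,260.09


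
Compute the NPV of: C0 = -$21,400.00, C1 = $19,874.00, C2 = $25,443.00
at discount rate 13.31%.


Formula: NPV = C0 + C1/(1+r) + C2/(1+r)^2
Discount C1: $19,874.00 / (1 + 0.1331) = $17,539.49
Discount C2: $25,443.00 / (1 + 0.1331)^2 = $19,816.72
NPV = -$21,400.00 + $17,539.49 + $19,816.72 = $15,956.22

$15,956.22


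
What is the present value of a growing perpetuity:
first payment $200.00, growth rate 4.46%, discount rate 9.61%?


Formula: PV = C / (r - g)
Spread: r - g = 0.0961 - 0.0446 = 0.0515
Substituting: PV = $200.00 / 0.0515
PV = $3,883.50

$3,883.50


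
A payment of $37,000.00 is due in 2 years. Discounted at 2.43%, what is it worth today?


Formula: PV = FV / (1 + r)^n
Substituting: PV = $37,000.00 / (1 + 0.0243)^2
Discount factor: (1.0243)^2 = 1.04919
PV = $37,000.00 / 1.04919 = $35,265.28

$35,265.28


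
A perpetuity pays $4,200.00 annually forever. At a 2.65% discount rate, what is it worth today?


Formula: PV = C / r
Substituting: PV = $4,200.00 / 0.0265
PV = $158,490.57

$158,490.57


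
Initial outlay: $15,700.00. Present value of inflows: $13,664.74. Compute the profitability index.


Formula: PI = PV(cash flows) / initial investment
Substituting: PI = $13,664.74 / $15,700.00
PI = 0.8704

0.8704


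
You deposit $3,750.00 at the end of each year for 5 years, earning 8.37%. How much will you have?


Formula: FV = PMT * ((1+r)^n - 1) / r
Growth factor: (1 + 0.0837)^5 = 1.49467
Numerator: 1.49467 - 1 = 0.49467
FV = $3,750.00 * 0.49467 / 0.0837 = $22,162.64

$22,162.64


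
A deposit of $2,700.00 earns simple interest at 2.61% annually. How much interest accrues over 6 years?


Formula: I = P * r * t
Substituting: I = $2,700.00 * 0.0261 * 6
Step: I = $2,700.00 * 0.1566
I = $422.82

$422.82


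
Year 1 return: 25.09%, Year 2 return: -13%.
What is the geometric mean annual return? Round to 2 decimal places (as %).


Formula: Geometric mean = ((1+r1)*(1+r2))^(1/2) - 1
Product: (1 + 0.2509) * (1 + -0.13) = 1.2509 * 0.87 = 1.088283
Square root: 1.088283^0.5 = 1.043208
Geometric mean = 1.043208 - 1 = 0.043208
As percentage: 4.32%

4.32%


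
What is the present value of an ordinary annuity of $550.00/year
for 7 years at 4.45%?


Formula: PV = PMT * (1 - (1+r)^(-n)) / r
Discount factor: (1 + 0.0445)^(-7) = 0.737294
Bracket: 1 - 0.737294 = 0.262706
PV = $550.00 * 0.262706 / 0.0445 = $3,246.92

$3,246.92


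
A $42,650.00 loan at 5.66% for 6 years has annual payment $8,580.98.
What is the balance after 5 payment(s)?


Formula: Balance = PV*(1+r)^k - PMT*((1+r)^k - 1)/r
Growth: (1 + 0.0566)^5 = 1.316901
Accumulated factor: ((1+r)^k - 1)/r = 5.598952
Balance = $42,650.00 * 1.316901 - $8,580.98 * 5.598952
Balance = $8,121.32

$8,121.32


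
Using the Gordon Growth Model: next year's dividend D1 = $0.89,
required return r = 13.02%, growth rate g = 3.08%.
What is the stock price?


Formula: P = D1 / (r - g)
Spread: r - g = 0.1302 - 0.0308 = 0.0994
Substituting: P = $0.89 / 0.0994
P = $8.95

$8.95


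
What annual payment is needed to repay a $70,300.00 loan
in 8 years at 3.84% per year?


Formula: PMT = PV * r / (1 - (1+r)^(-n))
Denominator: 1 - (1 + 0.0384)^(-8) = 0.260254
Numerator: $70,300.00 * 0.0384 = 2699.52
PMT = 2699.52 / 0.260254 = $10,372.63

$10,372.63


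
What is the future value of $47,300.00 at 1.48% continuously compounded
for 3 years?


Formula: FV = P * e^(r*t)
Exponent: r*t = 0.0148 * 3 = 0.0444
e^(0.0444) = 1.0454
FV = $47,300.00 * 1.0454 = $49,447.44

$49,447.44


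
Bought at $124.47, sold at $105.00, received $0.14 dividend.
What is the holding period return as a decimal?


Formula: HPR = (P1 - P0 + D) / P0
Gain: $105.00 - $124.47 + $0.14 = -$19.33
HPR = -$19.33 / $124.47 = -0.1553

-0.1553


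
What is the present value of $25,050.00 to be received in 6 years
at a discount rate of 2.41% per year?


Formula: PV = FV / (1 + r)^n
Substituting: PV = $25,050.00 / (1 + 0.0241)^6
Discount factor: (1.0241)^6 = 1.153597
PV = $25,050.00 / 1.153597 = $21,714.68

$21,714.68


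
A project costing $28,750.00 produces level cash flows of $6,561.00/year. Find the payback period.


Formula: Payback = investment / annual cash flow
Substituting: Payback = $28,750.00 / $6,561.00
Payback = 4.382 years

4.382 years


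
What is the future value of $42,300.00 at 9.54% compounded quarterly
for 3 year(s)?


Formula: FV = P * (1 + r/m)^(m*t)
Period rate: r/m = 0.0954 / 4 = 0.02385
Total periods: m*t = 4 * 3 = 12
Growth factor: (1 + 0.02385)^12 = 1.326893
FV = $42,300.00 * 1.326893 = $56,127.59

$56,127.59


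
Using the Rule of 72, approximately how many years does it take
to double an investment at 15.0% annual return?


Formula: Years ≈ 72 / r
Substituting: Years ≈ 72 / 15.0
Years ≈ 4.8

4.8 years


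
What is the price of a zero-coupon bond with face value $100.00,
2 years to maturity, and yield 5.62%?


Formula: Price = FV / (1 + r)^n
Substituting: Price = $100.00 / (1 + 0.0562)^2
Discount factor: (1.0562)^2 = 1.115558
Price = $100.00 / 1.115558 = $89.64

$89.64


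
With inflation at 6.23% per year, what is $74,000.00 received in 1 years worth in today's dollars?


Formula: Real value = nominal / (1 + inflation)^years
Price level: (1 + 0.0623)^1 = 1.0623
Real value = $74,000.00 / 1.0623 = $69,660.17

$69,660.17


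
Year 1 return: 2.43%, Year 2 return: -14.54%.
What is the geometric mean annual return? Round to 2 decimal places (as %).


Formula: Geometric mean = ((1+r1)*(1+r2))^(1/2) - 1
Product: (1 + 0.0243) * (1 + -0.1454) = 1.0243 * 0.8546 = 0.875367
Square root: 0.875367^0.5 = 0.93561
Geometric mean = 0.93561 - 1 = -0.06439
As percentage: -6.44%

-6.44%


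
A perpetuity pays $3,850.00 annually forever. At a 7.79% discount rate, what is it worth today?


Formula: PV = C / r
Substituting: PV = $3,850.00 / 0.0779
PV = $49,422.34

$49,422.34


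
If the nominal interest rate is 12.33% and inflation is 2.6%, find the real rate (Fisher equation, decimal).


Formula: (1 + r_real) = (1 + r_nom) / (1 + inflation)
Substituting: (1 + r_real) = 1.1233 / 1.026
(1 + r_real) = 1.094834
r_real = 1.094834 - 1 = 0.094834

0.094834


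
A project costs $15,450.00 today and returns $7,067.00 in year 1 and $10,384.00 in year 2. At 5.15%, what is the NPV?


Formula: NPV = C0 + C1/(1+r) + C2/(1+r)^2
Discount C1: $7,067.00 / (1 + 0.0515) = $6,720.87
Discount C2: $10,384.00 / (1 + 0.0515)^2 = $9,391.74
NPV = -$15,450.00 + $6,720.87 + $9,391.74 = $662.62

$662.62


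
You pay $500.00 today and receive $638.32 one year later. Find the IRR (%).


Formula: IRR = C1/C0 - 1
Substituting: IRR = $638.32 / $500.00 - 1
Ratio: 1.27664 - 1 = 0.27664
IRR = 27.664%

27.664%


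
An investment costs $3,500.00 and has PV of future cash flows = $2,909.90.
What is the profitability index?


Formula: PI = PV(cash flows) / initial investment
Substituting: PI = $2,909.90 / $3,500.00
PI = 0.8314

0.8314


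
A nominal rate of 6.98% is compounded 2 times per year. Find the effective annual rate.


Formula: EAR = (1 + r/m)^m - 1
Period rate: r/m = 0.0698 / 2 = 0.0349
Compounding: (1 + 0.0349)^2 = 1.071018
EAR = 1.071018 - 1 = 0.071018

0.071018


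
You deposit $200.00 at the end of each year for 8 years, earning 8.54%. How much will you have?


Formula: FV = PMT * ((1+r)^n - 1) / r
Growth factor: (1 + 0.0854)^8 = 1.926276
Numerator: 1.926276 - 1 = 0.926276
FV = $200.00 * 0.926276 / 0.0854 = $2,169.26

$2,169.26


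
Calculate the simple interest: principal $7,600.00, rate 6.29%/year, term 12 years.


Formula: I = P * r * t
Substituting: I = $7,600.00 * 0.0629 * 12
Step: I = $7,600.00 * 0.7548
I = $5,736.48

$5,736.48


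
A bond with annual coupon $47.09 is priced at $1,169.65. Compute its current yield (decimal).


Formula: Current yield = annual coupon / price
Substituting: CY = $47.09 / $1,169.65
CY = 0.04026

0.04026


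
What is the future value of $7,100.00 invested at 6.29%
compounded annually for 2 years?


Formula: FV = P * (1 + r)^n
Substituting: FV = $7,100.00 * (1 + 0.0629)^2
Growth factor: (1.0629)^2 = 1.129756
FV = $7,100.00 * 1.129756 = $8,021.27

$8,021.27


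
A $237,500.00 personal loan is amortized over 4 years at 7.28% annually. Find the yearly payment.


Formula: PMT = PV * r / (1 - (1+r)^(-n))
Denominator: 1 - (1 + 0.0728)^(-4) = 0.245038
Numerator: $237,500.00 * 0.0728 = 17290.0
PMT = 17290.0 / 0.245038 = $70,560.41

$70,560.41


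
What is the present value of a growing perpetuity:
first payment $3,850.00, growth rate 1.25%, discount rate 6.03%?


Formula: PV = C / (r - g)
Spread: r - g = 0.0603 - 0.0125 = 0.0478
Substituting: PV = $3,850.00 / 0.0478
PV = $80,543.93

$80,543.93


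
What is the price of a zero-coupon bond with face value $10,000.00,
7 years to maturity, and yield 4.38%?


Formula: Price = FV / (1 + r)^n
Substituting: Price = $10,000.00 / (1 + 0.0438)^7
Discount factor: (1.0438)^7 = 1.34996
Price = $10,000.00 / 1.34996 = $7,407.62

$7,407.62


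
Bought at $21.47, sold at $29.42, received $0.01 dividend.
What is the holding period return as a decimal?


Formula: HPR = (P1 - P0 + D) / P0
Gain: $29.42 - $21.47 + $0.01 = $7.96
HPR = $7.96 / $21.47 = 0.3707

0.3707


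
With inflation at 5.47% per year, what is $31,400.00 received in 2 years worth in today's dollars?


Formula: Real value = nominal / (1 + inflation)^years
Price level: (1 + 0.0547)^2 = 1.112392
Real value = $31,400.00 / 1.112392 = $28,227.46

$28,227.46


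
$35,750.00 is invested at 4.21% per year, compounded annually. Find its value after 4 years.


Formula: FV = P * (1 + r)^n
Substituting: FV = $35,750.00 * (1 + 0.0421)^4
Growth factor: (1.0421)^4 = 1.179336
FV = $35,750.00 * 1.179336 = $42,161.26

$42,161.26


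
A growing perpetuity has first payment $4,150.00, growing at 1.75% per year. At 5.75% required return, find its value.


Formula: PV = C / (r - g)
Spread: r - g = 0.0575 - 0.0175 = 0.04
Substituting: PV = $4,150.00 / 0.04
PV = $103,750.00

$103,750.00


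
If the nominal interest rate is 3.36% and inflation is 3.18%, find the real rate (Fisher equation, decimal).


Formula: (1 + r_real) = (1 + r_nom) / (1 + inflation)
Substituting: (1 + r_real) = 1.0336 / 1.0318
(1 + r_real) = 1.001745
r_real = 1.001745 - 1 = 0.001745

0.001745


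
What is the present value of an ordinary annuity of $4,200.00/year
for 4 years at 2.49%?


Formula: PV = PMT * (1 - (1+r)^(-n)) / r
Discount factor: (1 + 0.0249)^(-4) = 0.906304
Bracket: 1 - 0.906304 = 0.093696
PV = $4,200.00 * 0.093696 / 0.0249 = $15,804.10

$15,804.10


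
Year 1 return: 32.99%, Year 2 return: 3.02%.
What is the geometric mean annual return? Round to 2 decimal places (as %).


Formula: Geometric mean = ((1+r1)*(1+r2))^(1/2) - 1
Product: (1 + 0.3299) * (1 + 0.0302) = 1.3299 * 1.0302 = 1.370063
Square root: 1.370063^0.5 = 1.170497
Geometric mean = 1.170497 - 1 = 0.170497
As percentage: 17.05%

17.05%


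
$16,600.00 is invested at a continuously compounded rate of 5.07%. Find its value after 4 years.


Formula: FV = P * e^(r*t)
Exponent: r*t = 0.0507 * 4 = 0.2028
e^(0.2028) = 1.224827
FV = $16,600.00 * 1.224827 = $20,332.14

$20,332.14


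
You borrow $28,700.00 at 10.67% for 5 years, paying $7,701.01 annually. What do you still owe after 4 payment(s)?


Formula: Balance = PV*(1+r)^k - PMT*((1+r)^k - 1)/r
Growth: (1 + 0.1067)^4 = 1.500098
Accumulated factor: ((1+r)^k - 1)/r = 4.686954
Balance = $28,700.00 * 1.500098 - $7,701.01 * 4.686954
Balance = $6,958.53

$6,958.53


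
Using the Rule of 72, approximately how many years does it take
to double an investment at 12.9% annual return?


Formula: Years ≈ 72 / r
Substituting: Years ≈ 72 / 12.9
Years ≈ 5.6

5.6 years


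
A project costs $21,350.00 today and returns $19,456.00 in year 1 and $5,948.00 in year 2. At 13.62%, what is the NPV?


Formula: NPV = C0 + C1/(1+r) + C2/(1+r)^2
Discount C1: $19,456.00 / (1 + 0.1362) = $17,123.75
Discount C2: $5,948.00 / (1 + 0.1362)^2 = $4,607.46
NPV = -$21,350.00 + $17,123.75 + $4,607.46 = $381.20

$381.20


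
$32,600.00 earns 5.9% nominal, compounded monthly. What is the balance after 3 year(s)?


Formula: FV = P * (1 + r/m)^(m*t)
Period rate: r/m = 0.059 / 12 = 0.004917
Total periods: m*t = 12 * 3 = 36
Growth factor: (1 + 0.004917)^36 = 1.193114
FV = $32,600.00 * 1.193114 = $38,895.50

$38,895.50


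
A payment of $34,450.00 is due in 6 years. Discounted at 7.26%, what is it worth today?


Formula: PV = FV / (1 + r)^n
Substituting: PV = $34,450.00 / (1 + 0.0726)^6
Discount factor: (1.0726)^6 = 1.522744
PV = $34,450.00 / 1.522744 = $22,623.64

$22,623.64


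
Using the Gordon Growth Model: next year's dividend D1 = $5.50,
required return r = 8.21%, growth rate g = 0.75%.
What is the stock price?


Formula: P = D1 / (r - g)
Spread: r - g = 0.0821 - 0.0075 = 0.0746
Substituting: P = $5.50 / 0.0746
P = $73.73

$73.73


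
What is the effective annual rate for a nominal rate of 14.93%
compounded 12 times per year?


Formula: EAR = (1 + r/m)^m - 1
Period rate: r/m = 0.1493 / 12 = 0.012442
Compounding: (1 + 0.012442)^12 = 1.159952
EAR = 1.159952 - 1 = 0.159952

0.159952


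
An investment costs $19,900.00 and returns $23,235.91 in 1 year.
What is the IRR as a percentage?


Formula: IRR = C1/C0 - 1
Substituting: IRR = $23,235.91 / $19,900.00 - 1
Ratio: 1.167634 - 1 = 0.167634
IRR = 16.7634%

16.7634%


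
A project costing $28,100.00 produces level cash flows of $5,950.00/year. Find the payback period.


Formula: Payback = investment / annual cash flow
Substituting: Payback = $28,100.00 / $5,950.00
Payback = 4.7227 years

4.7227 years


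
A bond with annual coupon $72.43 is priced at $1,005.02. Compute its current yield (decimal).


Formula: Current yield = annual coupon / price
Substituting: CY = $72.43 / $1,005.02
CY = 0.072068

0.072068


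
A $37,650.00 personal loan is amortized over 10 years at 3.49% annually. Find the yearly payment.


Formula: PMT = PV * r / (1 - (1+r)^(-n))
Denominator: 1 - (1 + 0.0349)^(-10) = 0.290396
Numerator: $37,650.00 * 0.0349 = 1313.985
PMT = 1313.985 / 0.290396 = $4,524.81

$4,524.81


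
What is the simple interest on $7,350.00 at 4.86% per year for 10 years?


Formula: I = P * r * t
Substituting: I = $7,350.00 * 0.0486 * 10
Step: I = $7,350.00 * 0.486
I = $3,572.10

$3,572.10


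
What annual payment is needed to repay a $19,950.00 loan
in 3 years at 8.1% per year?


Formula: PMT = PV * r / (1 - (1+r)^(-n))
Denominator: 1 - (1 + 0.081)^(-3) = 0.208369
Numerator: $19,950.00 * 0.081 = 1615.95
PMT = 1615.95 / 0.208369 = $7,755.24

$7,755.24


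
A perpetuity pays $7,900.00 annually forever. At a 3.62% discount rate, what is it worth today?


Formula: PV = C / r
Substituting: PV = $7,900.00 / 0.0362
PV = $218,232.04

$218,232.04


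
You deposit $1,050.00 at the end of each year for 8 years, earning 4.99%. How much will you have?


Formula: FV = PMT * ((1+r)^n - 1) / r
Growth factor: (1 + 0.0499)^8 = 1.47633
Numerator: 1.47633 - 1 = 0.47633
FV = $1,050.00 * 0.47633 / 0.0499 = $10,022.98

$10,022.98


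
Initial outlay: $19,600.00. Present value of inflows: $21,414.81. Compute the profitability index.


Formula: PI = PV(cash flows) / initial investment
Substituting: PI = $21,414.81 / $19,600.00
PI = 1.0926

1.0926


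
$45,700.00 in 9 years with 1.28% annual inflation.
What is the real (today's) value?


Formula: Real value = nominal / (1 + inflation)^years
Price level: (1 + 0.0128)^9 = 1.121278
Real value = $45,700.00 / 1.121278 = $40,757.07

$40,757.07


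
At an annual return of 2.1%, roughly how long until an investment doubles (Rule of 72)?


Formula: Years ≈ 72 / r
Substituting: Years ≈ 72 / 2.1
Years ≈ 34.3

34.3 years


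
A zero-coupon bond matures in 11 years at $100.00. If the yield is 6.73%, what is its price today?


Formula: Price = FV / (1 + r)^n
Substituting: Price = $100.00 / (1 + 0.0673)^11
Discount factor: (1.0673)^11 = 2.047159
Price = $100.00 / 2.047159 = $48.85

$48.85


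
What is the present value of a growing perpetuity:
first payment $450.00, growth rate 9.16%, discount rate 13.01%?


Formula: PV = C / (r - g)
Spread: r - g = 0.1301 - 0.0916 = 0.0385
Substituting: PV = $450.00 / 0.0385
PV = $11,688.31

$11,688.31


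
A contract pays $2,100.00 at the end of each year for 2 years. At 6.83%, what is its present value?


Formula: PV = PMT * (1 - (1+r)^(-n)) / r
Discount factor: (1 + 0.0683)^(-2) = 0.876221
Bracket: 1 - 0.876221 = 0.123779
PV = $2,100.00 * 0.123779 / 0.0683 = $3,805.80

$3,805.80


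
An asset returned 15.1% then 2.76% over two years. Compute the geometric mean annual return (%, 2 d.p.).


Formula: Geometric mean = ((1+r1)*(1+r2))^(1/2) - 1
Product: (1 + 0.151) * (1 + 0.0276) = 1.151 * 1.0276 = 1.182768
Square root: 1.182768^0.5 = 1.087551
Geometric mean = 1.087551 - 1 = 0.087551
As percentage: 8.76%

8.76%


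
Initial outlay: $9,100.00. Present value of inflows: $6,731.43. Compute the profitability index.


Formula: PI = PV(cash flows) / initial investment
Substituting: PI = $6,731.43 / $9,100.00
PI = 0.7397

0.7397


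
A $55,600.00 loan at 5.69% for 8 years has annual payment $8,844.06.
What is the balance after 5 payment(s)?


Formula: Balance = PV*(1+r)^k - PMT*((1+r)^k - 1)/r
Growth: (1 + 0.0569)^5 = 1.318771
Accumulated factor: ((1+r)^k - 1)/r = 5.602308
Balance = $55,600.00 * 1.318771 - $8,844.06 * 5.602308
Balance = $23,776.54

$23,776.54


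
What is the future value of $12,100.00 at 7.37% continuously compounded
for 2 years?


Formula: FV = P * e^(r*t)
Exponent: r*t = 0.0737 * 2 = 0.1474
e^(0.1474) = 1.158817
FV = $12,100.00 * 1.158817 = $14,021.69

$14,021.69


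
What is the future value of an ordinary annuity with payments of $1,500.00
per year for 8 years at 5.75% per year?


Formula: FV = PMT * ((1+r)^n - 1) / r
Growth factor: (1 + 0.0575)^8 = 1.564023
Numerator: 1.564023 - 1 = 0.564023
FV = $1,500.00 * 0.564023 / 0.0575 = $14,713.63

$14,713.63


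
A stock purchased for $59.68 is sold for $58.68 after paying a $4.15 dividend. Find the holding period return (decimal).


Formula: HPR = (P1 - P0 + D) / P0
Gain: $58.68 - $59.68 + $4.15 = $3.15
HPR = $3.15 / $59.68 = 0.0528

0.0528


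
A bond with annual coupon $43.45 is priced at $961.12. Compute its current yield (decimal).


Formula: Current yield = annual coupon / price
Substituting: CY = $43.45 / $961.12
CY = 0.045208

0.045208


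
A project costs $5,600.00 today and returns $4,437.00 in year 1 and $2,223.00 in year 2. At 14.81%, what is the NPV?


Formula: NPV = C0 + C1/(1+r) + C2/(1+r)^2
Discount C1: $4,437.00 / (1 + 0.1481) = $3,864.65
Discount C2: $2,223.00 / (1 + 0.1481)^2 = $1,686.48
NPV = -$5,600.00 + $3,864.65 + $1,686.48 = -$48.88

-$48.88


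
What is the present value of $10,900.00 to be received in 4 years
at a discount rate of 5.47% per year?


Formula: PV = FV / (1 + r)^n
Substituting: PV = $10,900.00 / (1 + 0.0547)^4
Discount factor: (1.0547)^4 = 1.237416
PV = $10,900.00 / 1.237416 = $8,808.68

$8,808.68


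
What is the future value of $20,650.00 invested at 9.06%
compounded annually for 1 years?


Formula: FV = P * (1 + r)^n
Substituting: FV = $20,650.00 * (1 + 0.0906)^1
Growth factor: (1.0906)^1 = 1.0906
FV = $20,650.00 * 1.0906 = $22,520.89

$22,520.89


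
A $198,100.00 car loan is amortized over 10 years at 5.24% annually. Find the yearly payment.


Formula: PMT = PV * r / (1 - (1+r)^(-n))
Denominator: 1 - (1 + 0.0524)^(-10) = 0.399944
Numerator: $198,100.00 * 0.0524 = 10380.44
PMT = 10380.44 / 0.399944 = $25,954.72

$25,954.72


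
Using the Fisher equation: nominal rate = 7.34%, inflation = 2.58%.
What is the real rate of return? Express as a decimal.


Formula: (1 + r_real) = (1 + r_nom) / (1 + inflation)
Substituting: (1 + r_real) = 1.0734 / 1.0258
(1 + r_real) = 1.046403
r_real = 1.046403 - 1 = 0.046403

0.046403


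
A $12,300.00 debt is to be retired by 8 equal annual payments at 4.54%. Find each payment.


Formula: PMT = PV * r / (1 - (1+r)^(-n))
Denominator: 1 - (1 + 0.0454)^(-8) = 0.298964
Numerator: $12,300.00 * 0.0454 = 558.42
PMT = 558.42 / 0.298964 = $1,867.85

$1,867.85


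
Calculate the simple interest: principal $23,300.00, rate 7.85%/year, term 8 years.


Formula: I = P * r * t
Substituting: I = $23,300.00 * 0.0785 * 8
Step: I = $23,300.00 * 0.628
I = $14,632.40

$14,632.40


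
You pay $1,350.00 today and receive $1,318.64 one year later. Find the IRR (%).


Formula: IRR = C1/C0 - 1
Substituting: IRR = $1,318.64 / $1,350.00 - 1
Ratio: 0.97677 - 1 = -0.02323
IRR = -2.323%

-2.323%


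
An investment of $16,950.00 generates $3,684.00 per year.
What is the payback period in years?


Formula: Payback = investment / annual cash flow
Substituting: Payback = $16,950.00 / $3,684.00
Payback = 4.601 years

4.601 years


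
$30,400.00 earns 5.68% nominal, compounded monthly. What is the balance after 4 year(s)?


Formula: FV = P * (1 + r/m)^(m*t)
Period rate: r/m = 0.0568 / 12 = 0.004733
Total periods: m*t = 12 * 4 = 48
Growth factor: (1 + 0.004733)^48 = 1.254408
FV = $30,400.00 * 1.254408 = $38,134.01

$38,134.01


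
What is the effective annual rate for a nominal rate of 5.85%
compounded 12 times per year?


Formula: EAR = (1 + r/m)^m - 1
Period rate: r/m = 0.0585 / 12 = 0.004875
Compounding: (1 + 0.004875)^12 = 1.060094
EAR = 1.060094 - 1 = 0.060094

0.060094


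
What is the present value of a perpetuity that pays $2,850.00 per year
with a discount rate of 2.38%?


Formula: PV = C / r
Substituting: PV = $2,850.00 / 0.0238
PV = $119,747.90

$119,747.90


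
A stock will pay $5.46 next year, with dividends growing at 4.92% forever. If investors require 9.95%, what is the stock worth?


Formula: P = D1 / (r - g)
Spread: r - g = 0.0995 - 0.0492 = 0.0503
Substituting: P = $5.46 / 0.0503
P = $108.55

$108.55


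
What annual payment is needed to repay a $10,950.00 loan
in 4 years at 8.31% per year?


Formula: PMT = PV * r / (1 - (1+r)^(-n))
Denominator: 1 - (1 + 0.0831)^(-4) = 0.273349
Numerator: $10,950.00 * 0.0831 = 909.945
PMT = 909.945 / 0.273349 = $3,328.87

$3,328.87


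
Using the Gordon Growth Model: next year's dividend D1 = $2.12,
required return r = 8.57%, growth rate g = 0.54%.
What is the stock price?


Formula: P = D1 / (r - g)
Spread: r - g = 0.0857 - 0.0054 = 0.0803
Substituting: P = $2.12 / 0.0803
P = $26.40

$26.40


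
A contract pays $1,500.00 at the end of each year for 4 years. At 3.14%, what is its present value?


Formula: PV = PMT * (1 - (1+r)^(-n)) / r
Discount factor: (1 + 0.0314)^(-4) = 0.883673
Bracket: 1 - 0.883673 = 0.116327
PV = $1,500.00 * 0.116327 / 0.0314 = $5,557.03

$5,557.03


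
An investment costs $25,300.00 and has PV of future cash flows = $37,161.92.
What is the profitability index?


Formula: PI = PV(cash flows) / initial investment
Substituting: PI = $37,161.92 / $25,300.00
PI = 1.4689

1.4689


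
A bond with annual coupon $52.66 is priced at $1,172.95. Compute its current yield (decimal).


Formula: Current yield = annual coupon / price
Substituting: CY = $52.66 / $1,172.95
CY = 0.044895

0.044895


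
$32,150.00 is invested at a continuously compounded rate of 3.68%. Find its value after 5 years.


Formula: FV = P * e^(r*t)
Exponent: r*t = 0.0368 * 5 = 0.184
e^(0.184) = 1.202016
FV = $32,150.00 * 1.202016 = $38,644.81

$38,644.81


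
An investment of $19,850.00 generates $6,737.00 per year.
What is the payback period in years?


Formula: Payback = investment / annual cash flow
Substituting: Payback = $19,850.00 / $6,737.00
Payback = 2.9464 years

2.9464 years
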